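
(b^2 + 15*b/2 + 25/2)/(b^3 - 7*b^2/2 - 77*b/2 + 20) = (2*b + 5)/(2*b^2 - 17*b + 8)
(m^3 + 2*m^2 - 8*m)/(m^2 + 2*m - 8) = m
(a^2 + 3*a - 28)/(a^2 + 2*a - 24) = (a + 7)/(a + 6)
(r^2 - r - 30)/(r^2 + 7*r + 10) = (r - 6)/(r + 2)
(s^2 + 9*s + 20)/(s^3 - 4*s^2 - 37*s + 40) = (s + 4)/(s^2 - 9*s + 8)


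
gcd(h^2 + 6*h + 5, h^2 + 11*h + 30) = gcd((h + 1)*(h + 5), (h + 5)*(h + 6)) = h + 5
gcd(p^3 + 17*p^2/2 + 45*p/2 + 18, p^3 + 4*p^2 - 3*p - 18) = p + 3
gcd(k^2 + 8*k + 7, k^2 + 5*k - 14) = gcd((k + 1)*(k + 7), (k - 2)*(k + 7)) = k + 7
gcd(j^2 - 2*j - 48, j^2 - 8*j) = j - 8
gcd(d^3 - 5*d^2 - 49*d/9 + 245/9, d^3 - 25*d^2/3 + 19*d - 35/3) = d^2 - 22*d/3 + 35/3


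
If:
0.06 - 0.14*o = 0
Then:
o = 0.43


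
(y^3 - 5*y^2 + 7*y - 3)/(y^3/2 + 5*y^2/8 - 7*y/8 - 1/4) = 8*(y^2 - 4*y + 3)/(4*y^2 + 9*y + 2)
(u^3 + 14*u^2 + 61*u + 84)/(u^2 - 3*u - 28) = (u^2 + 10*u + 21)/(u - 7)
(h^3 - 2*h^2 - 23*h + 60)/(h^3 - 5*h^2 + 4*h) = (h^2 + 2*h - 15)/(h*(h - 1))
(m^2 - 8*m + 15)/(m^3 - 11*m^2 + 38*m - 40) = (m - 3)/(m^2 - 6*m + 8)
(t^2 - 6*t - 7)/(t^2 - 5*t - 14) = (t + 1)/(t + 2)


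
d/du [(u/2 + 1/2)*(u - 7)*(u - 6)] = 3*u^2/2 - 12*u + 29/2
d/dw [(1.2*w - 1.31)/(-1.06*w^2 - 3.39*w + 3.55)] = (1.272*w^2 - 2.7772*w - 0.1809)/(1.1236*w^4 + 7.1868*w^3 + 3.9661*w^2 - 24.069*w + 12.6025)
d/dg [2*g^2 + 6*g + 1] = 4*g + 6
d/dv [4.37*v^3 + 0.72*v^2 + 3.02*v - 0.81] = 13.11*v^2 + 1.44*v + 3.02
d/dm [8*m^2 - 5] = 16*m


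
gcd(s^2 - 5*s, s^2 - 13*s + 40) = s - 5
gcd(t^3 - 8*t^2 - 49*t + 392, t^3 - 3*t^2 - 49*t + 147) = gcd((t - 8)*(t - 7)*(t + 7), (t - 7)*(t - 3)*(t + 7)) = t^2 - 49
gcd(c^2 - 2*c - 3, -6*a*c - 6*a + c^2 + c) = c + 1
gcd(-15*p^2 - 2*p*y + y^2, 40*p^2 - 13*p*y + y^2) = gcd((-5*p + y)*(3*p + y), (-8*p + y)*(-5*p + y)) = -5*p + y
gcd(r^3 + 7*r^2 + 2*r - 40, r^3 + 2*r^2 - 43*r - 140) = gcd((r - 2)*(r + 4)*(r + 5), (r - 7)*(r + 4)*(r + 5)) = r^2 + 9*r + 20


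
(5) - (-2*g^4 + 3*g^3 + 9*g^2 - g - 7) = 2*g^4 - 3*g^3 - 9*g^2 + g + 12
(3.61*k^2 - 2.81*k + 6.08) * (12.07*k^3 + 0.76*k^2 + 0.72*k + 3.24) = 43.5727*k^5 - 31.1731*k^4 + 73.8492*k^3 + 14.294*k^2 - 4.7268*k + 19.6992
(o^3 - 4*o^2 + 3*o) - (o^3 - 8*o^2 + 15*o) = 4*o^2 - 12*o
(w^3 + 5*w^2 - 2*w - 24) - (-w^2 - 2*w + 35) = w^3 + 6*w^2 - 59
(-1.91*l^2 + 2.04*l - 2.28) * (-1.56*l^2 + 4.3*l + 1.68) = 2.9796*l^4 - 11.3954*l^3 + 9.12*l^2 - 6.3768*l - 3.8304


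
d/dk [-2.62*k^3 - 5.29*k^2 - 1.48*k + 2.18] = -7.86*k^2 - 10.58*k - 1.48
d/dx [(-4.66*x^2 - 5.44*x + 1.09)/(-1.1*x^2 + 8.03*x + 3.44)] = (-43.4038*x^2 - 29.6628*x - 27.4663)/(1.21*x^4 - 17.666*x^3 + 56.9129*x^2 + 55.2464*x + 11.8336)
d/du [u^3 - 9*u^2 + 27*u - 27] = 3*u^2 - 18*u + 27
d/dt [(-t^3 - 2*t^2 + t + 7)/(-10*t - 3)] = (20*t^3 + 29*t^2 + 12*t + 67)/(100*t^2 + 60*t + 9)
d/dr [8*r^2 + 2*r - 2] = 16*r + 2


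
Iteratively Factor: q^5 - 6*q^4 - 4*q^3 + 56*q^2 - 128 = (q - 2)*(q^4 - 4*q^3 - 12*q^2 + 32*q + 64) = (q - 4)*(q - 2)*(q^3 - 12*q - 16) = (q - 4)^2*(q - 2)*(q^2 + 4*q + 4) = (q - 4)^2*(q - 2)*(q + 2)*(q + 2)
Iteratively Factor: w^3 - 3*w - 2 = (w + 1)*(w^2 - w - 2) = (w + 1)^2*(w - 2)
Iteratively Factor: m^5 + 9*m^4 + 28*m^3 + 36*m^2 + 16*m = (m)*(m^4 + 9*m^3 + 28*m^2 + 36*m + 16) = m*(m + 2)*(m^3 + 7*m^2 + 14*m + 8) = m*(m + 2)^2*(m^2 + 5*m + 4) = m*(m + 1)*(m + 2)^2*(m + 4)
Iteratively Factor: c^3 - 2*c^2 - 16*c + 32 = (c - 2)*(c^2 - 16) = (c - 4)*(c - 2)*(c + 4)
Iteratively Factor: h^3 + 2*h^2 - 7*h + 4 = (h - 1)*(h^2 + 3*h - 4) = (h - 1)*(h + 4)*(h - 1)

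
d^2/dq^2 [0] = 0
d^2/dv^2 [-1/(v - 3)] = -2/(v - 3)^3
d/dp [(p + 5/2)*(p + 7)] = 2*p + 19/2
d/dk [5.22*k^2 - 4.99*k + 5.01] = 10.44*k - 4.99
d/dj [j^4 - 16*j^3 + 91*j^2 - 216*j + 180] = 4*j^3 - 48*j^2 + 182*j - 216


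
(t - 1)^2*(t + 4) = t^3 + 2*t^2 - 7*t + 4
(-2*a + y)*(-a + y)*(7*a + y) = 14*a^3 - 19*a^2*y + 4*a*y^2 + y^3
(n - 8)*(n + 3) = n^2 - 5*n - 24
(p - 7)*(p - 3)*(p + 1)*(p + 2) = p^4 - 7*p^3 - 7*p^2 + 43*p + 42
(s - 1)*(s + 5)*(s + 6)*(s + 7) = s^4 + 17*s^3 + 89*s^2 + 103*s - 210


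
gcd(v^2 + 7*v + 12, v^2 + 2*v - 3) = v + 3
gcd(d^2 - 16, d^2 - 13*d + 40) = 1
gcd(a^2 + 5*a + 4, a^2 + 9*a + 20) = a + 4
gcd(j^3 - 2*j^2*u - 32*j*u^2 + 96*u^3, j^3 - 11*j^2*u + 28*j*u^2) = -j + 4*u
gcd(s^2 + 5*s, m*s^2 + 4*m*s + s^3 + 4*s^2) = s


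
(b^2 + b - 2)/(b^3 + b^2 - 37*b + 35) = (b + 2)/(b^2 + 2*b - 35)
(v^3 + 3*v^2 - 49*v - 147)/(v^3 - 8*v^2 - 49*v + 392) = (v + 3)/(v - 8)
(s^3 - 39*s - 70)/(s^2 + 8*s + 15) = (s^2 - 5*s - 14)/(s + 3)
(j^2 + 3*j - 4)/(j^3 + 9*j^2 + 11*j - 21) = (j + 4)/(j^2 + 10*j + 21)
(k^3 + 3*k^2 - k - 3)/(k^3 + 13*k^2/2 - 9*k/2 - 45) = 2*(k^2 - 1)/(2*k^2 + 7*k - 30)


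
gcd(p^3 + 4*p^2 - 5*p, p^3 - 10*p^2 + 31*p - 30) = 1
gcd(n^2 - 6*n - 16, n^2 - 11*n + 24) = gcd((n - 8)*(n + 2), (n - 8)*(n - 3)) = n - 8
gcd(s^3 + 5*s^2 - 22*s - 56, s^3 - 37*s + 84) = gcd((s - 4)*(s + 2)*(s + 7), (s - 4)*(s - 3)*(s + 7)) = s^2 + 3*s - 28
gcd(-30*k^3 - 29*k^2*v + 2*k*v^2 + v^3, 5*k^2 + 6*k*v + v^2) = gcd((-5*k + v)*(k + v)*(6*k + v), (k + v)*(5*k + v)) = k + v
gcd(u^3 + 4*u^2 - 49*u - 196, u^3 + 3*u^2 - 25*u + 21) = u + 7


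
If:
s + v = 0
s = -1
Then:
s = -1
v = 1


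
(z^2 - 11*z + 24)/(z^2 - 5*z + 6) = (z - 8)/(z - 2)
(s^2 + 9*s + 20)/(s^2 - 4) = (s^2 + 9*s + 20)/(s^2 - 4)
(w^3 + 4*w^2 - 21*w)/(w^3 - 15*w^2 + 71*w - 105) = w*(w + 7)/(w^2 - 12*w + 35)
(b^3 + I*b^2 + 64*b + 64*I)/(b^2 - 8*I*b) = b + 9*I - 8/b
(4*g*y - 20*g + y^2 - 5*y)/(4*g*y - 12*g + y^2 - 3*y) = (y - 5)/(y - 3)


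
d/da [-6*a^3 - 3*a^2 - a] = -18*a^2 - 6*a - 1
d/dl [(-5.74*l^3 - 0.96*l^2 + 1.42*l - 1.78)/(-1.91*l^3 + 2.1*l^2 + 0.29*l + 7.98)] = (-7.105427357601e-15*l^5 - 13.8876*l^4 + 2.0952*l^3 - 150.8754*l^2 - 7.8456*l + 11.8478)/(3.6481*l^6 - 8.022*l^5 + 3.3022*l^4 - 29.2656*l^3 + 33.6001*l^2 + 4.6284*l + 63.6804)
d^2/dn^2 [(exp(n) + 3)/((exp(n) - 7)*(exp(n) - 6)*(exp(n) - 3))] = (4*exp(6*n) - 21*exp(5*n) - 596*exp(4*n) + 6492*exp(3*n) - 20358*exp(2*n) + 5697*exp(n) + 46494)*exp(n)/(exp(9*n) - 48*exp(8*n) + 1011*exp(7*n) - 12250*exp(6*n) + 93987*exp(5*n) - 472932*exp(4*n) + 1558845*exp(3*n) - 3242106*exp(2*n) + 3857868*exp(n) - 2000376)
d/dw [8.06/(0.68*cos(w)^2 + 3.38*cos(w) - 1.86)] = (10.9616*cos(w) + 27.2428)*sin(w)/(0.68*cos(w)^2 + 3.38*cos(w) - 1.86)^2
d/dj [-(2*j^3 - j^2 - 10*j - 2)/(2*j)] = -2*j + 1/2 - 1/j^2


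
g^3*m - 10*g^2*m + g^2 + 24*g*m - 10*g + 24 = (g - 6)*(g - 4)*(g*m + 1)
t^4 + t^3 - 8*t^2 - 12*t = t*(t - 3)*(t + 2)^2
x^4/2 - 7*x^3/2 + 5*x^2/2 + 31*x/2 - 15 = (x/2 + 1)*(x - 5)*(x - 3)*(x - 1)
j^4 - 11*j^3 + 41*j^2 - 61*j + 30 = (j - 5)*(j - 3)*(j - 2)*(j - 1)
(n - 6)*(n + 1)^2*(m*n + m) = m*n^4 - 3*m*n^3 - 15*m*n^2 - 17*m*n - 6*m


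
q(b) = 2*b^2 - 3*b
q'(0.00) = -3.00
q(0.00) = 0.00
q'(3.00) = 9.00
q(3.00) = 9.00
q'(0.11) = -2.56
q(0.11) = -0.31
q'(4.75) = 16.00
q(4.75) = 30.88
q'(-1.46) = -8.84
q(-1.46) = 8.64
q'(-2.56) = -13.24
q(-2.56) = 20.79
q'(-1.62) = -9.48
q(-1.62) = 10.11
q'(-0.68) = -5.72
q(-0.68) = 2.96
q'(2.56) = 7.24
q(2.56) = 5.43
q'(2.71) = 7.84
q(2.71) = 6.56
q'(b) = 4*b - 3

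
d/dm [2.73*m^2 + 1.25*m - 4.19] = 5.46*m + 1.25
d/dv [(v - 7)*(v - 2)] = 2*v - 9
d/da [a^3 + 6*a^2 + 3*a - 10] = 3*a^2 + 12*a + 3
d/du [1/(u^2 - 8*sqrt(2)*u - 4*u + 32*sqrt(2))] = 2*(-u + 2 + 4*sqrt(2))/(u^2 - 8*sqrt(2)*u - 4*u + 32*sqrt(2))^2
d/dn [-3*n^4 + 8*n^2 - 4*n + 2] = -12*n^3 + 16*n - 4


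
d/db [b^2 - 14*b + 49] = 2*b - 14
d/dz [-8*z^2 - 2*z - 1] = -16*z - 2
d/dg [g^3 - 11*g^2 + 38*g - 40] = 3*g^2 - 22*g + 38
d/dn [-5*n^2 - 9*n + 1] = -10*n - 9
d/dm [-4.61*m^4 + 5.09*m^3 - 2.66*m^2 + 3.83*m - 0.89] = -18.44*m^3 + 15.27*m^2 - 5.32*m + 3.83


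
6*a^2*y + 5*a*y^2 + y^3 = y*(2*a + y)*(3*a + y)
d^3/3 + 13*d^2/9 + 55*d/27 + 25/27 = (d/3 + 1/3)*(d + 5/3)^2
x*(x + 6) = x^2 + 6*x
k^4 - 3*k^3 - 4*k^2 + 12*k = k*(k - 3)*(k - 2)*(k + 2)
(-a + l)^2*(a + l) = a^3 - a^2*l - a*l^2 + l^3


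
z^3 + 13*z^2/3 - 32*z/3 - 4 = (z - 2)*(z + 1/3)*(z + 6)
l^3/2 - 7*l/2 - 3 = (l/2 + 1)*(l - 3)*(l + 1)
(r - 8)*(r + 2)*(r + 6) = r^3 - 52*r - 96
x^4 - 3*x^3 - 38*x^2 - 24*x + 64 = (x - 8)*(x - 1)*(x + 2)*(x + 4)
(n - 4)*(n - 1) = n^2 - 5*n + 4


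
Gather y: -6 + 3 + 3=0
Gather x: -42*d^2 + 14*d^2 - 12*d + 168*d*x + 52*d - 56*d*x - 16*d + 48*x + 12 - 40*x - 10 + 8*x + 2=-28*d^2 + 24*d + x*(112*d + 16) + 4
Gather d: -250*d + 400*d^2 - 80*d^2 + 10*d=320*d^2 - 240*d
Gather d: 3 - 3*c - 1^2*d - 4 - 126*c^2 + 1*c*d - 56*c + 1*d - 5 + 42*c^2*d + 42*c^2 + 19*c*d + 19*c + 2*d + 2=-84*c^2 - 40*c + d*(42*c^2 + 20*c + 2) - 4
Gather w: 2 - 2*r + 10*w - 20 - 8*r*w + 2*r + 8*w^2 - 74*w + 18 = 8*w^2 + w*(-8*r - 64)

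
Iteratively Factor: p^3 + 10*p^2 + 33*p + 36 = (p + 3)*(p^2 + 7*p + 12) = (p + 3)^2*(p + 4)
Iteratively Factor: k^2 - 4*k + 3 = (k - 3)*(k - 1)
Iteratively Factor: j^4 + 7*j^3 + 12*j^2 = (j + 4)*(j^3 + 3*j^2) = (j + 3)*(j + 4)*(j^2) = j*(j + 3)*(j + 4)*(j)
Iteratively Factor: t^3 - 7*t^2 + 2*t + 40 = (t + 2)*(t^2 - 9*t + 20) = (t - 5)*(t + 2)*(t - 4)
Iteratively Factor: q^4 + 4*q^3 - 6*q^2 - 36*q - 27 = (q + 3)*(q^3 + q^2 - 9*q - 9) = (q + 1)*(q + 3)*(q^2 - 9) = (q - 3)*(q + 1)*(q + 3)*(q + 3)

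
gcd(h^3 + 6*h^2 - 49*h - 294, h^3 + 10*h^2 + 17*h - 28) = h + 7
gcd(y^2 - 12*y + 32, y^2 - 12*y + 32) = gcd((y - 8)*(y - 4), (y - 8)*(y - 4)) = y^2 - 12*y + 32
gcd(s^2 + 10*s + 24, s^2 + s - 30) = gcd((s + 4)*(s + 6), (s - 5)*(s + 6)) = s + 6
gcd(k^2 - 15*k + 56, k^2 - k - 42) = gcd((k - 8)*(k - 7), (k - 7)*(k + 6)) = k - 7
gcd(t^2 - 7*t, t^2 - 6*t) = t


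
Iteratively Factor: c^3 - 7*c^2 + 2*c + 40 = (c - 5)*(c^2 - 2*c - 8) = (c - 5)*(c - 4)*(c + 2)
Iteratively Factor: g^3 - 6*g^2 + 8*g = (g - 2)*(g^2 - 4*g) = g*(g - 2)*(g - 4)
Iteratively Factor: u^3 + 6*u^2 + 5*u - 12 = (u + 3)*(u^2 + 3*u - 4) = (u + 3)*(u + 4)*(u - 1)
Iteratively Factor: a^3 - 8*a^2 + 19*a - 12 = (a - 4)*(a^2 - 4*a + 3) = (a - 4)*(a - 1)*(a - 3)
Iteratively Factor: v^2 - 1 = (v - 1)*(v + 1)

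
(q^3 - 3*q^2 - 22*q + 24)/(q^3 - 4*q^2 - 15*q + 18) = (q + 4)/(q + 3)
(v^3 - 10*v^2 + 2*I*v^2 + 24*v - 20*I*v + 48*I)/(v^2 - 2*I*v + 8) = (v^2 - 10*v + 24)/(v - 4*I)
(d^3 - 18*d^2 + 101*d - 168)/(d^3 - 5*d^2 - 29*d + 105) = (d - 8)/(d + 5)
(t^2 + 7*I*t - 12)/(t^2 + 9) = (t + 4*I)/(t - 3*I)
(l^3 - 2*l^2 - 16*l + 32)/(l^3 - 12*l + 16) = (l - 4)/(l - 2)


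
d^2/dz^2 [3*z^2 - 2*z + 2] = 6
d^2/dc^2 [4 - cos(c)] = cos(c)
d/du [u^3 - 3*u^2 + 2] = 3*u*(u - 2)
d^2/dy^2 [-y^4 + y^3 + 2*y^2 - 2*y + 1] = -12*y^2 + 6*y + 4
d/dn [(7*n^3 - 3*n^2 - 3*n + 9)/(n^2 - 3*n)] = (7*n^4 - 42*n^3 + 12*n^2 - 18*n + 27)/(n^2*(n^2 - 6*n + 9))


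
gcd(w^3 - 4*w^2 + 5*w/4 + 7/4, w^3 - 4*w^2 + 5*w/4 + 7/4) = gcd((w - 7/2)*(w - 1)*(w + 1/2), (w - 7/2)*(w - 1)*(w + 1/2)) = w^3 - 4*w^2 + 5*w/4 + 7/4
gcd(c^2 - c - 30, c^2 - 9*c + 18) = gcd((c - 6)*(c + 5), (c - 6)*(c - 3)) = c - 6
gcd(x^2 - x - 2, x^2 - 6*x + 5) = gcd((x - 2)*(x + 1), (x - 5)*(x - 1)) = 1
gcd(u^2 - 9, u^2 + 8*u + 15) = u + 3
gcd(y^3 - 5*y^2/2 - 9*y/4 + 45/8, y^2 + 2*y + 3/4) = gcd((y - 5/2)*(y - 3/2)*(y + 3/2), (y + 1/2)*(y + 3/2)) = y + 3/2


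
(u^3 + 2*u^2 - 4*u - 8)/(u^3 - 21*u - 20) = (-u^3 - 2*u^2 + 4*u + 8)/(-u^3 + 21*u + 20)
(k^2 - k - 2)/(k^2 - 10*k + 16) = (k + 1)/(k - 8)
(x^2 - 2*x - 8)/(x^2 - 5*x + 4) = (x + 2)/(x - 1)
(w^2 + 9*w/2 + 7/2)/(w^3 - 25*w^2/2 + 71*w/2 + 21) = (2*w^2 + 9*w + 7)/(2*w^3 - 25*w^2 + 71*w + 42)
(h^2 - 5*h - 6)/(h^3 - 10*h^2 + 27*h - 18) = (h + 1)/(h^2 - 4*h + 3)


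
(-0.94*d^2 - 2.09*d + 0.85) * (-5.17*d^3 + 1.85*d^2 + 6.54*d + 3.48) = 4.8598*d^5 + 9.0663*d^4 - 14.4086*d^3 - 15.3673*d^2 - 1.7142*d + 2.958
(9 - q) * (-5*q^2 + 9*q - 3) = 5*q^3 - 54*q^2 + 84*q - 27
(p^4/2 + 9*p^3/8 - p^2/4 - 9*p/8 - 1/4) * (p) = p^5/2 + 9*p^4/8 - p^3/4 - 9*p^2/8 - p/4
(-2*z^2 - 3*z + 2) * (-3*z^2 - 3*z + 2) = 6*z^4 + 15*z^3 - z^2 - 12*z + 4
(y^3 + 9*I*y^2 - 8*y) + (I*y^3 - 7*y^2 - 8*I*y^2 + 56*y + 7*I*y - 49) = y^3 + I*y^3 - 7*y^2 + I*y^2 + 48*y + 7*I*y - 49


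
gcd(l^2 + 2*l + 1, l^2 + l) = l + 1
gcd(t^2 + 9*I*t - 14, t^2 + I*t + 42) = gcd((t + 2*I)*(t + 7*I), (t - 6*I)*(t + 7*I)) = t + 7*I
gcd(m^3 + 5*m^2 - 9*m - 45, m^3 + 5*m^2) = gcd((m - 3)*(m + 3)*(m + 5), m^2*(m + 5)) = m + 5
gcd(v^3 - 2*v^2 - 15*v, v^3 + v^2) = v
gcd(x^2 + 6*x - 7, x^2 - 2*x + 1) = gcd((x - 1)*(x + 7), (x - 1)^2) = x - 1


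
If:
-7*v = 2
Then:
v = -2/7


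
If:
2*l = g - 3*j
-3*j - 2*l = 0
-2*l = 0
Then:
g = 0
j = 0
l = 0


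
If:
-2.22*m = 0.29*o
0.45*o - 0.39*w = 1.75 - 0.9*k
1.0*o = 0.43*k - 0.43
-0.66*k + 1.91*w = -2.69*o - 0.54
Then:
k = 1.73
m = -0.04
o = 0.31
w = -0.13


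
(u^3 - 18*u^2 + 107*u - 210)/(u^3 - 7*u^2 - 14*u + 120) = (u - 7)/(u + 4)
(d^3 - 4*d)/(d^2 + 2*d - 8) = d*(d + 2)/(d + 4)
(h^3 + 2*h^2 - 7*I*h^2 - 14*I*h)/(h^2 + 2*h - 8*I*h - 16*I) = h*(h - 7*I)/(h - 8*I)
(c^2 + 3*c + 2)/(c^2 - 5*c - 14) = (c + 1)/(c - 7)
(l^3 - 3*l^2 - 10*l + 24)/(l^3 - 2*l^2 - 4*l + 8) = (l^2 - l - 12)/(l^2 - 4)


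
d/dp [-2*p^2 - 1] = -4*p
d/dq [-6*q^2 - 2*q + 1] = -12*q - 2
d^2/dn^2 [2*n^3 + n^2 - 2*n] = 12*n + 2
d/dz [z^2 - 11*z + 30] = 2*z - 11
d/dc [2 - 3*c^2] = -6*c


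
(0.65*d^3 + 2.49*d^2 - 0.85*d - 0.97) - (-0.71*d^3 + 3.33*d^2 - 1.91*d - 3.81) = 1.36*d^3 - 0.84*d^2 + 1.06*d + 2.84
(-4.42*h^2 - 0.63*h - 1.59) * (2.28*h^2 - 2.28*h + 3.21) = -10.0776*h^4 + 8.6412*h^3 - 16.377*h^2 + 1.6029*h - 5.1039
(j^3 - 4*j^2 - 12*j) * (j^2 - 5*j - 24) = j^5 - 9*j^4 - 16*j^3 + 156*j^2 + 288*j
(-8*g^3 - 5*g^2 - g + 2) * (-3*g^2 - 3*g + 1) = 24*g^5 + 39*g^4 + 10*g^3 - 8*g^2 - 7*g + 2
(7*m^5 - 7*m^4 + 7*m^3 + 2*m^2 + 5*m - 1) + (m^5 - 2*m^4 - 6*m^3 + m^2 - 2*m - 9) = 8*m^5 - 9*m^4 + m^3 + 3*m^2 + 3*m - 10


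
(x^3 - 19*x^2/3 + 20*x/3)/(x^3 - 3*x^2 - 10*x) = (x - 4/3)/(x + 2)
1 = 1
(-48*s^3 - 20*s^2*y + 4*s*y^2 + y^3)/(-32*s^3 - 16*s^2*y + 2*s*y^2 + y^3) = (6*s + y)/(4*s + y)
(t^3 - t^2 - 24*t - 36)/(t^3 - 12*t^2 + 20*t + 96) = (t + 3)/(t - 8)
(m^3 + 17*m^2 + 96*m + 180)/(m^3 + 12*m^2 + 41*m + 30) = (m + 6)/(m + 1)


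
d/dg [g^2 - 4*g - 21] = 2*g - 4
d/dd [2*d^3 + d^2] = 2*d*(3*d + 1)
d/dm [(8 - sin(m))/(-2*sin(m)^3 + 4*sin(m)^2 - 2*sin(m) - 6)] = (-2*sin(m)^3 + 26*sin(m)^2 - 32*sin(m) + 11)*cos(m)/(2*(sin(m)^3 - 2*sin(m)^2 + sin(m) + 3)^2)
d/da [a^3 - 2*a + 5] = 3*a^2 - 2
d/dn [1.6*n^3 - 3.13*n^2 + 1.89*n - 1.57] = 4.8*n^2 - 6.26*n + 1.89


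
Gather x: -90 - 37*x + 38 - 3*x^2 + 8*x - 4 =-3*x^2 - 29*x - 56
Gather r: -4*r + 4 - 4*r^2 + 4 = -4*r^2 - 4*r + 8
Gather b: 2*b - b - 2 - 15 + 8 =b - 9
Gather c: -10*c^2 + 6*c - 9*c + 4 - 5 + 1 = -10*c^2 - 3*c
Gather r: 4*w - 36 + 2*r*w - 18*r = r*(2*w - 18) + 4*w - 36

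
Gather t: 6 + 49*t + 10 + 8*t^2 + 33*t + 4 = 8*t^2 + 82*t + 20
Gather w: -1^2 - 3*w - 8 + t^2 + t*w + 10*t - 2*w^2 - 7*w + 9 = t^2 + 10*t - 2*w^2 + w*(t - 10)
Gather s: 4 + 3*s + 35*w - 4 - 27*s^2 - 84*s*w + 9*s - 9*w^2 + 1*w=-27*s^2 + s*(12 - 84*w) - 9*w^2 + 36*w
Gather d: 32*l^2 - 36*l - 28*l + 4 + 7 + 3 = 32*l^2 - 64*l + 14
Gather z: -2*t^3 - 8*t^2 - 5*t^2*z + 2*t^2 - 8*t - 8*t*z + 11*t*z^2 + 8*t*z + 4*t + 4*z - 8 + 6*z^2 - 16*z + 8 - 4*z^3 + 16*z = -2*t^3 - 6*t^2 - 4*t - 4*z^3 + z^2*(11*t + 6) + z*(4 - 5*t^2)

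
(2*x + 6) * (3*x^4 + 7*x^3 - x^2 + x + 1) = 6*x^5 + 32*x^4 + 40*x^3 - 4*x^2 + 8*x + 6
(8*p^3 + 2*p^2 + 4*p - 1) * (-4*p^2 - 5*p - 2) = -32*p^5 - 48*p^4 - 42*p^3 - 20*p^2 - 3*p + 2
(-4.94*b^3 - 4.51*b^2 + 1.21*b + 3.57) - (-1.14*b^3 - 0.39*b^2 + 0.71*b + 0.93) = -3.8*b^3 - 4.12*b^2 + 0.5*b + 2.64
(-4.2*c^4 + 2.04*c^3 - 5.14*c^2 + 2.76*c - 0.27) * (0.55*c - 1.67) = -2.31*c^5 + 8.136*c^4 - 6.2338*c^3 + 10.1018*c^2 - 4.7577*c + 0.4509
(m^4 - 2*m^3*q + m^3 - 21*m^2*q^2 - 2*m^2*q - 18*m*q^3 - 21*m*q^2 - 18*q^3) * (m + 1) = m^5 - 2*m^4*q + 2*m^4 - 21*m^3*q^2 - 4*m^3*q + m^3 - 18*m^2*q^3 - 42*m^2*q^2 - 2*m^2*q - 36*m*q^3 - 21*m*q^2 - 18*q^3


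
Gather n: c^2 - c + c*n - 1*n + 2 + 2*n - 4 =c^2 - c + n*(c + 1) - 2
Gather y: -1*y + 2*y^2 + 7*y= 2*y^2 + 6*y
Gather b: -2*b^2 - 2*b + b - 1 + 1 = -2*b^2 - b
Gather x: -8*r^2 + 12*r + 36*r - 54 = -8*r^2 + 48*r - 54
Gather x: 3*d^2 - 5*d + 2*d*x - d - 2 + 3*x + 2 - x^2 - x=3*d^2 - 6*d - x^2 + x*(2*d + 2)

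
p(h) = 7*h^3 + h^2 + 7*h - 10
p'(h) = 21*h^2 + 2*h + 7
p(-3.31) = -276.07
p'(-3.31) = 230.46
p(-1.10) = -25.81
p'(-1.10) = 30.21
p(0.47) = -5.76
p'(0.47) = 12.58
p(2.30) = 96.56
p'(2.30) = 122.69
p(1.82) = 48.25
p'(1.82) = 80.20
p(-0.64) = -15.91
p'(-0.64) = 14.32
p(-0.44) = -13.48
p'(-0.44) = 10.19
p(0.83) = 0.50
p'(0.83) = 23.13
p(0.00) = -10.00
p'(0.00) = 7.00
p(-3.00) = -211.00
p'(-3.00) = 190.00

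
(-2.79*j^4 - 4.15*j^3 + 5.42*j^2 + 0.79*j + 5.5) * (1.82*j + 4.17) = -5.0778*j^5 - 19.1873*j^4 - 7.4411*j^3 + 24.0392*j^2 + 13.3043*j + 22.935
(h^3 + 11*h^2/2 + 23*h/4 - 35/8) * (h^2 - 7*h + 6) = h^5 - 3*h^4/2 - 107*h^3/4 - 93*h^2/8 + 521*h/8 - 105/4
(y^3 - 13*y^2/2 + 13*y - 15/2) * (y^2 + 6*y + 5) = y^5 - y^4/2 - 21*y^3 + 38*y^2 + 20*y - 75/2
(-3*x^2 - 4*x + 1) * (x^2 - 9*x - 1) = -3*x^4 + 23*x^3 + 40*x^2 - 5*x - 1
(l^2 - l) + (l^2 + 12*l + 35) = 2*l^2 + 11*l + 35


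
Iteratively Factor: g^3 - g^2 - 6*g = (g)*(g^2 - g - 6) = g*(g - 3)*(g + 2)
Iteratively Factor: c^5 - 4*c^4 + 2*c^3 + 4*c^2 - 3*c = (c - 3)*(c^4 - c^3 - c^2 + c) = (c - 3)*(c - 1)*(c^3 - c) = (c - 3)*(c - 1)*(c + 1)*(c^2 - c) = (c - 3)*(c - 1)^2*(c + 1)*(c)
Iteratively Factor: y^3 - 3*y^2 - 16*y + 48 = (y - 3)*(y^2 - 16) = (y - 4)*(y - 3)*(y + 4)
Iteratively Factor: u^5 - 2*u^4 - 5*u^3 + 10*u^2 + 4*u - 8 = (u - 2)*(u^4 - 5*u^2 + 4) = (u - 2)^2*(u^3 + 2*u^2 - u - 2) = (u - 2)^2*(u + 1)*(u^2 + u - 2) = (u - 2)^2*(u + 1)*(u + 2)*(u - 1)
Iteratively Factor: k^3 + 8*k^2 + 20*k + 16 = (k + 2)*(k^2 + 6*k + 8) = (k + 2)*(k + 4)*(k + 2)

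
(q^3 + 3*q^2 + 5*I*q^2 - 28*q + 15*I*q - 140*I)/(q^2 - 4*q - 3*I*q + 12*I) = (q^2 + q*(7 + 5*I) + 35*I)/(q - 3*I)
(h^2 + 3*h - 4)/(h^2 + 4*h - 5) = (h + 4)/(h + 5)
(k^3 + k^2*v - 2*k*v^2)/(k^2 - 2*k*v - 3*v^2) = k*(-k^2 - k*v + 2*v^2)/(-k^2 + 2*k*v + 3*v^2)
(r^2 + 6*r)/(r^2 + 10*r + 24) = r/(r + 4)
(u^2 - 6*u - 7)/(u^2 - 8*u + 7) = (u + 1)/(u - 1)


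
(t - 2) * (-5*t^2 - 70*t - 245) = -5*t^3 - 60*t^2 - 105*t + 490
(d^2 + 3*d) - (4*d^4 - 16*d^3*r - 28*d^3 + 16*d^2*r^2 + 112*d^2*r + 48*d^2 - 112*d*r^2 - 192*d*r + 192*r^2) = -4*d^4 + 16*d^3*r + 28*d^3 - 16*d^2*r^2 - 112*d^2*r - 47*d^2 + 112*d*r^2 + 192*d*r + 3*d - 192*r^2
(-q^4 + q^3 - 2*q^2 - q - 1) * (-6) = 6*q^4 - 6*q^3 + 12*q^2 + 6*q + 6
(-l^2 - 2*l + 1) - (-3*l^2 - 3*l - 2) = 2*l^2 + l + 3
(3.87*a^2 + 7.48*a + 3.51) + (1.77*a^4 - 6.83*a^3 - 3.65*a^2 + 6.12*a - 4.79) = 1.77*a^4 - 6.83*a^3 + 0.22*a^2 + 13.6*a - 1.28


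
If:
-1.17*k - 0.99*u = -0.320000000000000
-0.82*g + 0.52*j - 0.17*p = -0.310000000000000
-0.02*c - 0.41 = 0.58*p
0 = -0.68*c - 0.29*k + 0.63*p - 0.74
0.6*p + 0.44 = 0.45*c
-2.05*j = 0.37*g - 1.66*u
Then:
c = 0.03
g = 2.89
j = 3.73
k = -4.17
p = -0.71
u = 5.25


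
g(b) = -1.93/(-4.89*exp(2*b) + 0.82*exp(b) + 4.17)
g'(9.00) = 0.00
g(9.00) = 0.00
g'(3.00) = 0.00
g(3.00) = 0.00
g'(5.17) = -0.00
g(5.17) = 0.00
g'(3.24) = -0.00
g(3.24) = 0.00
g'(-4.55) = 0.00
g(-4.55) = -0.46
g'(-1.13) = -0.09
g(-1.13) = -0.49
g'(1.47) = -0.05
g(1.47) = 0.02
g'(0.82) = -0.25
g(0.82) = 0.10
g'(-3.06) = 0.00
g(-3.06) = -0.46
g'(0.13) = -14.79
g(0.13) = 1.56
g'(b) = -1.93*(9.78*exp(2*b) - 0.82*exp(b))/(-4.89*exp(2*b) + 0.82*exp(b) + 4.17)^2 = (1.5826 - 18.8754*exp(b))*exp(b)/(-4.89*exp(2*b) + 0.82*exp(b) + 4.17)^2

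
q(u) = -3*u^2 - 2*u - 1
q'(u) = -6*u - 2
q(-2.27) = -11.92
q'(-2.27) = 11.62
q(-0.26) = -0.68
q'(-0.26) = -0.44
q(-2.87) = -19.97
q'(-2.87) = 15.22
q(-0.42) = -0.69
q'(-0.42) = 0.52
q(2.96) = -33.20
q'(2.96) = -19.76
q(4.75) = -78.19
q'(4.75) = -30.50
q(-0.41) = -0.68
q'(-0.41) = 0.46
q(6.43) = -137.89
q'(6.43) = -40.58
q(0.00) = -1.00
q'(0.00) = -2.00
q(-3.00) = -22.00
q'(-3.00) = 16.00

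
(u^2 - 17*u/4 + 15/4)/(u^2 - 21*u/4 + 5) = (u - 3)/(u - 4)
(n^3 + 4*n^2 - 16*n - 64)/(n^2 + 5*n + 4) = (n^2 - 16)/(n + 1)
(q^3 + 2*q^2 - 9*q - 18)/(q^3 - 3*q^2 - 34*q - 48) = (q - 3)/(q - 8)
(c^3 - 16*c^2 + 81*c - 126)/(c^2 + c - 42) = (c^2 - 10*c + 21)/(c + 7)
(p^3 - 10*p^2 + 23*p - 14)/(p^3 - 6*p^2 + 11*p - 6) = (p - 7)/(p - 3)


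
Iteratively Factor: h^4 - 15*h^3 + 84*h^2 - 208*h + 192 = (h - 4)*(h^3 - 11*h^2 + 40*h - 48) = (h - 4)^2*(h^2 - 7*h + 12) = (h - 4)^3*(h - 3)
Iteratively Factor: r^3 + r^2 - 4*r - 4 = (r + 2)*(r^2 - r - 2) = (r - 2)*(r + 2)*(r + 1)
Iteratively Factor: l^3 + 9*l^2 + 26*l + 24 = (l + 3)*(l^2 + 6*l + 8) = (l + 2)*(l + 3)*(l + 4)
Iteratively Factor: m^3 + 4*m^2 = (m + 4)*(m^2) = m*(m + 4)*(m)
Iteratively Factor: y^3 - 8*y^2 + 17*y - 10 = (y - 5)*(y^2 - 3*y + 2) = (y - 5)*(y - 2)*(y - 1)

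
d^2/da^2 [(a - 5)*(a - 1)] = 2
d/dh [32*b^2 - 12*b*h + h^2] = -12*b + 2*h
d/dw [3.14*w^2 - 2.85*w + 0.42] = 6.28*w - 2.85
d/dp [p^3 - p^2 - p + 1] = 3*p^2 - 2*p - 1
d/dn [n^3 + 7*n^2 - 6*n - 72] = 3*n^2 + 14*n - 6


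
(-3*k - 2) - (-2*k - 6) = 4 - k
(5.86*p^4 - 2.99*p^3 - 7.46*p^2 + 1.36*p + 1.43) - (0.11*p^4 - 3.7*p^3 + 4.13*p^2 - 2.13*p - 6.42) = 5.75*p^4 + 0.71*p^3 - 11.59*p^2 + 3.49*p + 7.85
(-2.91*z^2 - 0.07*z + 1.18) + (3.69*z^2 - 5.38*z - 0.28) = 0.78*z^2 - 5.45*z + 0.9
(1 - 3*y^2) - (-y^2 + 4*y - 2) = -2*y^2 - 4*y + 3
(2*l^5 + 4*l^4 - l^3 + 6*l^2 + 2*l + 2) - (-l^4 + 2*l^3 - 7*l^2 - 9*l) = 2*l^5 + 5*l^4 - 3*l^3 + 13*l^2 + 11*l + 2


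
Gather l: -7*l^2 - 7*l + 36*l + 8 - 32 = -7*l^2 + 29*l - 24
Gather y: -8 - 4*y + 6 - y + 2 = -5*y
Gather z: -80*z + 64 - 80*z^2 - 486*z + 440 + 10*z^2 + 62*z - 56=-70*z^2 - 504*z + 448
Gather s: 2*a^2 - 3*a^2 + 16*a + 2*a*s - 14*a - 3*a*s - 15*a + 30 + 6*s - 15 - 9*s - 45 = -a^2 - 13*a + s*(-a - 3) - 30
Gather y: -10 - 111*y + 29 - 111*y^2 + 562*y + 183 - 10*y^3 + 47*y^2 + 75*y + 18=-10*y^3 - 64*y^2 + 526*y + 220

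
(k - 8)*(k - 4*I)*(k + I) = k^3 - 8*k^2 - 3*I*k^2 + 4*k + 24*I*k - 32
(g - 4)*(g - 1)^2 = g^3 - 6*g^2 + 9*g - 4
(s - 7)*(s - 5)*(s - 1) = s^3 - 13*s^2 + 47*s - 35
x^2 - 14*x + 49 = (x - 7)^2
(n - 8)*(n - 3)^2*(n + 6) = n^4 - 8*n^3 - 27*n^2 + 270*n - 432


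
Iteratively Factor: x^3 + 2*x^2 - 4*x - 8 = (x + 2)*(x^2 - 4) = (x + 2)^2*(x - 2)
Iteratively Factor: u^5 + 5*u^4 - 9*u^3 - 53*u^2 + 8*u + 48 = (u - 3)*(u^4 + 8*u^3 + 15*u^2 - 8*u - 16) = (u - 3)*(u - 1)*(u^3 + 9*u^2 + 24*u + 16) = (u - 3)*(u - 1)*(u + 4)*(u^2 + 5*u + 4) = (u - 3)*(u - 1)*(u + 1)*(u + 4)*(u + 4)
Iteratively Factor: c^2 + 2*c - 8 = (c - 2)*(c + 4)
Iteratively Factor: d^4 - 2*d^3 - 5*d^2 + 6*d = (d - 1)*(d^3 - d^2 - 6*d) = (d - 3)*(d - 1)*(d^2 + 2*d) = d*(d - 3)*(d - 1)*(d + 2)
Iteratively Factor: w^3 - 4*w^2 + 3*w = (w - 3)*(w^2 - w) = (w - 3)*(w - 1)*(w)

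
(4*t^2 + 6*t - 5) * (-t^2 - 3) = -4*t^4 - 6*t^3 - 7*t^2 - 18*t + 15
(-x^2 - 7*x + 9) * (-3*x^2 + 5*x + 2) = 3*x^4 + 16*x^3 - 64*x^2 + 31*x + 18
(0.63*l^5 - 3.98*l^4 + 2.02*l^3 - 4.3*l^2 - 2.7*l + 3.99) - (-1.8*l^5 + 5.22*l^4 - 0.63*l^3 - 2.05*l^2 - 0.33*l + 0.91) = 2.43*l^5 - 9.2*l^4 + 2.65*l^3 - 2.25*l^2 - 2.37*l + 3.08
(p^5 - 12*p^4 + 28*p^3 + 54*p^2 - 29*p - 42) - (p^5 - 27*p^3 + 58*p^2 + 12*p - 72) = -12*p^4 + 55*p^3 - 4*p^2 - 41*p + 30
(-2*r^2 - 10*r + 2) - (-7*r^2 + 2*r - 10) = 5*r^2 - 12*r + 12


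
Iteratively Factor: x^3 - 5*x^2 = (x - 5)*(x^2) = x*(x - 5)*(x)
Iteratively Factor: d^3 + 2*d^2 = (d + 2)*(d^2) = d*(d + 2)*(d)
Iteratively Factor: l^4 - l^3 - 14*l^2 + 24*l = (l - 3)*(l^3 + 2*l^2 - 8*l) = l*(l - 3)*(l^2 + 2*l - 8) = l*(l - 3)*(l - 2)*(l + 4)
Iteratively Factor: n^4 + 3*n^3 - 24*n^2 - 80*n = (n - 5)*(n^3 + 8*n^2 + 16*n) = (n - 5)*(n + 4)*(n^2 + 4*n) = n*(n - 5)*(n + 4)*(n + 4)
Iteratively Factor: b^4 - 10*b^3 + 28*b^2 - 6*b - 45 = (b + 1)*(b^3 - 11*b^2 + 39*b - 45) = (b - 3)*(b + 1)*(b^2 - 8*b + 15) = (b - 3)^2*(b + 1)*(b - 5)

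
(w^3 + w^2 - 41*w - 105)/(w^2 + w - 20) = (w^2 - 4*w - 21)/(w - 4)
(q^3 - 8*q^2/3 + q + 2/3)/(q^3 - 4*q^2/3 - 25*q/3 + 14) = (3*q^2 - 2*q - 1)/(3*q^2 + 2*q - 21)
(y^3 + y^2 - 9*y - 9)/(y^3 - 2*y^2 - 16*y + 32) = (y^3 + y^2 - 9*y - 9)/(y^3 - 2*y^2 - 16*y + 32)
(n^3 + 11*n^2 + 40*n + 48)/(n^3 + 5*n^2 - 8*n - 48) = (n + 3)/(n - 3)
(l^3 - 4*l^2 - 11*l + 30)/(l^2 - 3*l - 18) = (l^2 - 7*l + 10)/(l - 6)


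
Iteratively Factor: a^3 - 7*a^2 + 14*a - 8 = (a - 2)*(a^2 - 5*a + 4) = (a - 2)*(a - 1)*(a - 4)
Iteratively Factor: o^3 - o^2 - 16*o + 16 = (o + 4)*(o^2 - 5*o + 4) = (o - 1)*(o + 4)*(o - 4)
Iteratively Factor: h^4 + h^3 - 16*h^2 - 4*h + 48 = (h + 4)*(h^3 - 3*h^2 - 4*h + 12) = (h - 3)*(h + 4)*(h^2 - 4) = (h - 3)*(h - 2)*(h + 4)*(h + 2)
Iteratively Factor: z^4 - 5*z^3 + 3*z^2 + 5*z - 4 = (z + 1)*(z^3 - 6*z^2 + 9*z - 4) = (z - 4)*(z + 1)*(z^2 - 2*z + 1) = (z - 4)*(z - 1)*(z + 1)*(z - 1)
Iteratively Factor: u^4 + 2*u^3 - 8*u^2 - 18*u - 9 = (u + 3)*(u^3 - u^2 - 5*u - 3) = (u - 3)*(u + 3)*(u^2 + 2*u + 1) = (u - 3)*(u + 1)*(u + 3)*(u + 1)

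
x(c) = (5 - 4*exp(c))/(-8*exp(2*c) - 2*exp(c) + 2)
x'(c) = (5 - 4*exp(c))*(16*exp(2*c) + 2*exp(c))/(-8*exp(2*c) - 2*exp(c) + 2)^2 - 4*exp(c)/(-8*exp(2*c) - 2*exp(c) + 2) = (-16*exp(2*c) + 40*exp(c) + 1)*exp(c)/(2*(16*exp(4*c) + 8*exp(3*c) - 7*exp(2*c) - 2*exp(c) + 1))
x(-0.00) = -0.12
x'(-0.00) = 0.78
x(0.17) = -0.02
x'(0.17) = 0.46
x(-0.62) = -2.05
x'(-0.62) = 9.95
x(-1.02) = 14.91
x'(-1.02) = 169.06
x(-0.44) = -0.93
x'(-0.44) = 3.82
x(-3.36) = 2.53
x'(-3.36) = 0.04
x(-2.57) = 2.61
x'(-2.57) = 0.19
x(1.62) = 0.07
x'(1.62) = -0.05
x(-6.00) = 2.50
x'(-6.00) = 0.00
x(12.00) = 0.00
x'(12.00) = 0.00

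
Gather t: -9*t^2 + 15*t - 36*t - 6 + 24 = -9*t^2 - 21*t + 18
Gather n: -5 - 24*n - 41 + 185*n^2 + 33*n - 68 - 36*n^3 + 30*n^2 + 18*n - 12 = -36*n^3 + 215*n^2 + 27*n - 126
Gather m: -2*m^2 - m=-2*m^2 - m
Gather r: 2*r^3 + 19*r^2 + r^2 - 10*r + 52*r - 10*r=2*r^3 + 20*r^2 + 32*r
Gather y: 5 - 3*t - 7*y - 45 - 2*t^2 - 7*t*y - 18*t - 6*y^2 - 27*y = -2*t^2 - 21*t - 6*y^2 + y*(-7*t - 34) - 40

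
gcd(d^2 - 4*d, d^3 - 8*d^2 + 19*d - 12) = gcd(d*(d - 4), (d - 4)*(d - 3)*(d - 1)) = d - 4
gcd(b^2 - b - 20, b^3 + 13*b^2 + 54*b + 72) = b + 4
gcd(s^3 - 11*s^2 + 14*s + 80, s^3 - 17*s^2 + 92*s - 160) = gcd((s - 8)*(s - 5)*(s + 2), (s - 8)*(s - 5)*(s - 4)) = s^2 - 13*s + 40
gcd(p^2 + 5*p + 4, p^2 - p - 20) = p + 4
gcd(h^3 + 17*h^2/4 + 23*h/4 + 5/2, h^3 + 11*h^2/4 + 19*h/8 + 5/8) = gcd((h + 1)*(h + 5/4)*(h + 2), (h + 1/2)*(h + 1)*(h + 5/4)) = h^2 + 9*h/4 + 5/4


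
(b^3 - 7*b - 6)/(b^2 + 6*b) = (b^3 - 7*b - 6)/(b*(b + 6))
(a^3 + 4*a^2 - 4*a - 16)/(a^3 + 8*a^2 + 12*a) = (a^2 + 2*a - 8)/(a*(a + 6))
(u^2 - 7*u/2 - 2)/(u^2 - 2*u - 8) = (u + 1/2)/(u + 2)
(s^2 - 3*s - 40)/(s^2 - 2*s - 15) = (-s^2 + 3*s + 40)/(-s^2 + 2*s + 15)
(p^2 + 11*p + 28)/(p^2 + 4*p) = (p + 7)/p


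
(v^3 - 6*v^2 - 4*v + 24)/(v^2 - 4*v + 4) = (v^2 - 4*v - 12)/(v - 2)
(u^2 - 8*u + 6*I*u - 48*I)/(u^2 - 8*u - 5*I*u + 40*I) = (u + 6*I)/(u - 5*I)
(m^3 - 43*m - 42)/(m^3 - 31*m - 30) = (m^2 - m - 42)/(m^2 - m - 30)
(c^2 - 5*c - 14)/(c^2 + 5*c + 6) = (c - 7)/(c + 3)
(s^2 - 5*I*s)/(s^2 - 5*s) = (s - 5*I)/(s - 5)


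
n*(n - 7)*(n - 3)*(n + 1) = n^4 - 9*n^3 + 11*n^2 + 21*n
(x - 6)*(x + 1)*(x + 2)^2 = x^4 - x^3 - 22*x^2 - 44*x - 24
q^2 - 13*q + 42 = (q - 7)*(q - 6)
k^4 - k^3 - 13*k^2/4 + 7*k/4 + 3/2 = (k - 2)*(k - 1)*(k + 1/2)*(k + 3/2)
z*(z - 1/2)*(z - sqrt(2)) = z^3 - sqrt(2)*z^2 - z^2/2 + sqrt(2)*z/2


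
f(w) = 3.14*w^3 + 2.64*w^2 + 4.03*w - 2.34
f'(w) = 9.42*w^2 + 5.28*w + 4.03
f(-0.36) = -3.60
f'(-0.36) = 3.35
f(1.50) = 20.24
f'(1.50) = 33.14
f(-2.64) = -52.35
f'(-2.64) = 55.74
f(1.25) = 12.96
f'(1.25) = 25.35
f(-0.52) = -4.16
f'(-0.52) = 3.83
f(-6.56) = -801.59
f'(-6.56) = 374.77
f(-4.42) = -239.72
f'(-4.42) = 164.73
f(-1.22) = -9.03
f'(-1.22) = 11.61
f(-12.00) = -5096.46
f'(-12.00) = 1297.15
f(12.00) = 5852.10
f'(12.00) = 1423.87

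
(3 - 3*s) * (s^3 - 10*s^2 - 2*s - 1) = -3*s^4 + 33*s^3 - 24*s^2 - 3*s - 3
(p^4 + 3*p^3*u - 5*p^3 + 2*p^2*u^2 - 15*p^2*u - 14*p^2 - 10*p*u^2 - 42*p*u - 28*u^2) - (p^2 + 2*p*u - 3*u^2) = p^4 + 3*p^3*u - 5*p^3 + 2*p^2*u^2 - 15*p^2*u - 15*p^2 - 10*p*u^2 - 44*p*u - 25*u^2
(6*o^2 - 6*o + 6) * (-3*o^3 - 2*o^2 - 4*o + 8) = -18*o^5 + 6*o^4 - 30*o^3 + 60*o^2 - 72*o + 48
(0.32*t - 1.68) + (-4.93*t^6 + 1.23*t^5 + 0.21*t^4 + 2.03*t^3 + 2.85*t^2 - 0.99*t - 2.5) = -4.93*t^6 + 1.23*t^5 + 0.21*t^4 + 2.03*t^3 + 2.85*t^2 - 0.67*t - 4.18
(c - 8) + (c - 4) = 2*c - 12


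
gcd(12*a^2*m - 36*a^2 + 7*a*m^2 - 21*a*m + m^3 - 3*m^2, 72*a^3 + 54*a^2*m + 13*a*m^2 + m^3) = 12*a^2 + 7*a*m + m^2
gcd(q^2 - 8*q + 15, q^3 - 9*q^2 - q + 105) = q - 5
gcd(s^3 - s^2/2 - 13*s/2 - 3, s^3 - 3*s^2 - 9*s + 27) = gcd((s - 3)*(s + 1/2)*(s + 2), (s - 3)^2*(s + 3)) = s - 3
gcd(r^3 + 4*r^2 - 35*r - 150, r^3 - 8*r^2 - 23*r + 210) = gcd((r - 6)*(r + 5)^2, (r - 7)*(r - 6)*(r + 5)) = r^2 - r - 30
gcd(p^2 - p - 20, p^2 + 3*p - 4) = p + 4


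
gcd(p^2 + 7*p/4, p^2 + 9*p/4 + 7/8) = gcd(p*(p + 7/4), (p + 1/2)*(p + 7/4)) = p + 7/4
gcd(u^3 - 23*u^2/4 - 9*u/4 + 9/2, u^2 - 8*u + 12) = u - 6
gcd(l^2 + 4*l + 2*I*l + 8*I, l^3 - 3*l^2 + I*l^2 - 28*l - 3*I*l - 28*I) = l + 4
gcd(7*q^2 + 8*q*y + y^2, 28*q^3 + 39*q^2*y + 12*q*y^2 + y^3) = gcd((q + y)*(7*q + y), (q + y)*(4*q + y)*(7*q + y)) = 7*q^2 + 8*q*y + y^2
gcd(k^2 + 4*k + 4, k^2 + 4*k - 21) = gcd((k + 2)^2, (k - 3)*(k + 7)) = 1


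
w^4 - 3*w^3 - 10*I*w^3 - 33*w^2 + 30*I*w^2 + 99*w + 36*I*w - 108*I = (w - 3)*(w - 4*I)*(w - 3*I)^2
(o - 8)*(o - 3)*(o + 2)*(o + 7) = o^4 - 2*o^3 - 61*o^2 + 62*o + 336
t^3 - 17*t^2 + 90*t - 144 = (t - 8)*(t - 6)*(t - 3)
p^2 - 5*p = p*(p - 5)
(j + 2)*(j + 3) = j^2 + 5*j + 6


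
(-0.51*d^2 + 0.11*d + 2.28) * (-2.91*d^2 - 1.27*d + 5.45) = 1.4841*d^4 + 0.3276*d^3 - 9.554*d^2 - 2.2961*d + 12.426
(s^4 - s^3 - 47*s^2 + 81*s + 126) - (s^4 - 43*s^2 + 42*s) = -s^3 - 4*s^2 + 39*s + 126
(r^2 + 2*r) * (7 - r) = -r^3 + 5*r^2 + 14*r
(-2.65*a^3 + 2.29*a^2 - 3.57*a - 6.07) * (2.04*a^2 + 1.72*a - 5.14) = -5.406*a^5 + 0.1136*a^4 + 10.277*a^3 - 30.2938*a^2 + 7.9094*a + 31.1998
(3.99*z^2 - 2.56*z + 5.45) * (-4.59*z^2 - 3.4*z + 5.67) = -18.3141*z^4 - 1.8156*z^3 + 6.3118*z^2 - 33.0452*z + 30.9015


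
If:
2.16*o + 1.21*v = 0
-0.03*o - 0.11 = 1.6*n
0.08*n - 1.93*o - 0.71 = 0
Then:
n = -0.06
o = -0.37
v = 0.66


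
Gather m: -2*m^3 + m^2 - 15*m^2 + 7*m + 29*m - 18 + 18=-2*m^3 - 14*m^2 + 36*m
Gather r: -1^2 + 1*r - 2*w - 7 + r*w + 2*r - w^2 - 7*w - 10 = r*(w + 3) - w^2 - 9*w - 18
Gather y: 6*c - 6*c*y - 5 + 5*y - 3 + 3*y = 6*c + y*(8 - 6*c) - 8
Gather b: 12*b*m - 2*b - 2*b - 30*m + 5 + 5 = b*(12*m - 4) - 30*m + 10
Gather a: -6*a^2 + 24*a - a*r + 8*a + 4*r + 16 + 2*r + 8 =-6*a^2 + a*(32 - r) + 6*r + 24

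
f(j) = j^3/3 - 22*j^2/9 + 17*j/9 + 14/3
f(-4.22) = -71.89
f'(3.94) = -1.85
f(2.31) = 0.09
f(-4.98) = -106.53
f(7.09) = 13.98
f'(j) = j^2 - 44*j/9 + 17/9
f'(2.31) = -4.07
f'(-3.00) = 25.56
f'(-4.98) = 51.04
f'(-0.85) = 6.77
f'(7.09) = 17.49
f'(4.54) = 0.30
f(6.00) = 0.00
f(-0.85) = 1.09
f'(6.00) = 8.56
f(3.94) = -5.45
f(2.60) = -1.09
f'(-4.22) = 40.33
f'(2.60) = -4.06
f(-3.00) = -32.00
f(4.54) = -5.95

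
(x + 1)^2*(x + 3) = x^3 + 5*x^2 + 7*x + 3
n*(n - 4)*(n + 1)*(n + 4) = n^4 + n^3 - 16*n^2 - 16*n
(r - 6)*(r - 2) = r^2 - 8*r + 12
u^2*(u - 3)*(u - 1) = u^4 - 4*u^3 + 3*u^2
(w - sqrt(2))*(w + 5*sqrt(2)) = w^2 + 4*sqrt(2)*w - 10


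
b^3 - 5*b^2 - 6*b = b*(b - 6)*(b + 1)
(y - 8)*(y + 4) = y^2 - 4*y - 32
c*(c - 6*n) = c^2 - 6*c*n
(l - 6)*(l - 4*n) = l^2 - 4*l*n - 6*l + 24*n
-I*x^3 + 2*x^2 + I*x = x*(x + I)*(-I*x + 1)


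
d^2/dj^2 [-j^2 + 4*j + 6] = -2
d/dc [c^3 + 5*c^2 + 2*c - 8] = 3*c^2 + 10*c + 2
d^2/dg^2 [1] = 0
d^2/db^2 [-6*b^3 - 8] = -36*b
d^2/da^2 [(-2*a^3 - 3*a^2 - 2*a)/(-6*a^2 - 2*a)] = 11/(27*a^3 + 27*a^2 + 9*a + 1)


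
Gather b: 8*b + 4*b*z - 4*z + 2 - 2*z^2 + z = b*(4*z + 8) - 2*z^2 - 3*z + 2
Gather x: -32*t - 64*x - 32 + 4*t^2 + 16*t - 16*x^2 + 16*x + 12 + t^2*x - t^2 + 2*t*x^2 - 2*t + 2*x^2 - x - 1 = 3*t^2 - 18*t + x^2*(2*t - 14) + x*(t^2 - 49) - 21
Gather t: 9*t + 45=9*t + 45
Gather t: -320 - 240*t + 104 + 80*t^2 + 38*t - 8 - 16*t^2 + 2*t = 64*t^2 - 200*t - 224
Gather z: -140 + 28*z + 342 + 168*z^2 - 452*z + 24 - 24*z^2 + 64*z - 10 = 144*z^2 - 360*z + 216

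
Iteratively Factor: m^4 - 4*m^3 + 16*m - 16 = (m - 2)*(m^3 - 2*m^2 - 4*m + 8) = (m - 2)^2*(m^2 - 4) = (m - 2)^3*(m + 2)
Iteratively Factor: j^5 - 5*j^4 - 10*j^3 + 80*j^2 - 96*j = (j - 3)*(j^4 - 2*j^3 - 16*j^2 + 32*j) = j*(j - 3)*(j^3 - 2*j^2 - 16*j + 32) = j*(j - 3)*(j + 4)*(j^2 - 6*j + 8) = j*(j - 3)*(j - 2)*(j + 4)*(j - 4)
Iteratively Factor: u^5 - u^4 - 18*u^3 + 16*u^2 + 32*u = (u + 4)*(u^4 - 5*u^3 + 2*u^2 + 8*u) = (u - 4)*(u + 4)*(u^3 - u^2 - 2*u) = (u - 4)*(u - 2)*(u + 4)*(u^2 + u) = u*(u - 4)*(u - 2)*(u + 4)*(u + 1)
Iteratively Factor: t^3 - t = (t + 1)*(t^2 - t) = (t - 1)*(t + 1)*(t)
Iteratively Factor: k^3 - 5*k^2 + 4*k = (k)*(k^2 - 5*k + 4) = k*(k - 4)*(k - 1)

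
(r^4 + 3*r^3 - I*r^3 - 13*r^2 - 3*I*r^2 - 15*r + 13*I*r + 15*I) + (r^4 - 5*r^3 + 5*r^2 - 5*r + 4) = 2*r^4 - 2*r^3 - I*r^3 - 8*r^2 - 3*I*r^2 - 20*r + 13*I*r + 4 + 15*I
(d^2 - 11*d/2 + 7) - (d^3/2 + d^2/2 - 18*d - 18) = -d^3/2 + d^2/2 + 25*d/2 + 25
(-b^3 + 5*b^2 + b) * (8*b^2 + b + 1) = -8*b^5 + 39*b^4 + 12*b^3 + 6*b^2 + b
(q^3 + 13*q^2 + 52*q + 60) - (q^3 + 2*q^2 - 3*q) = 11*q^2 + 55*q + 60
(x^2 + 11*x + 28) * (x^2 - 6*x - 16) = x^4 + 5*x^3 - 54*x^2 - 344*x - 448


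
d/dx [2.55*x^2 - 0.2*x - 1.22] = 5.1*x - 0.2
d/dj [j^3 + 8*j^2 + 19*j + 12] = 3*j^2 + 16*j + 19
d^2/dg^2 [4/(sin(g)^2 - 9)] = 8*(-2*sin(g)^4 - 15*sin(g)^2 + 9)/(sin(g)^2 - 9)^3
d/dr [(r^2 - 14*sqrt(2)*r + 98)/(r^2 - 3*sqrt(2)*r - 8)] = (11*sqrt(2)*r^2 - 212*r + 406*sqrt(2))/(r^4 - 6*sqrt(2)*r^3 + 2*r^2 + 48*sqrt(2)*r + 64)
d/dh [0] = 0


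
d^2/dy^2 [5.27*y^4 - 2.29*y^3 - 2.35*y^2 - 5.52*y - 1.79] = 63.24*y^2 - 13.74*y - 4.7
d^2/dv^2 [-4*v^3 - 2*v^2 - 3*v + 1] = -24*v - 4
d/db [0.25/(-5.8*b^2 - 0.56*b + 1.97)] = (2.9*b + 0.14)/(5.8*b^2 + 0.56*b - 1.97)^2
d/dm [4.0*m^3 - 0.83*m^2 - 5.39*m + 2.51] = 12.0*m^2 - 1.66*m - 5.39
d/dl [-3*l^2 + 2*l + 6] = 2 - 6*l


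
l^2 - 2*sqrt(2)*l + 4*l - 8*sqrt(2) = (l + 4)*(l - 2*sqrt(2))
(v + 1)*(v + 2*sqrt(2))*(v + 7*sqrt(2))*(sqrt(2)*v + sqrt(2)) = sqrt(2)*v^4 + 2*sqrt(2)*v^3 + 18*v^3 + 36*v^2 + 29*sqrt(2)*v^2 + 18*v + 56*sqrt(2)*v + 28*sqrt(2)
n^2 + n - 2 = (n - 1)*(n + 2)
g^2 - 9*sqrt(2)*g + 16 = (g - 8*sqrt(2))*(g - sqrt(2))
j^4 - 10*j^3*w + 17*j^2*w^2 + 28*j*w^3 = j*(j - 7*w)*(j - 4*w)*(j + w)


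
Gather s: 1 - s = 1 - s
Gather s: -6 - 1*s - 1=-s - 7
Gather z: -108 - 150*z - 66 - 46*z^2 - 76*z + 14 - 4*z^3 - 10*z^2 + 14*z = -4*z^3 - 56*z^2 - 212*z - 160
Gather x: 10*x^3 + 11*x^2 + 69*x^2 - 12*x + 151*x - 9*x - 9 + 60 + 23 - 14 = 10*x^3 + 80*x^2 + 130*x + 60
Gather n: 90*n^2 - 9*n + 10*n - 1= 90*n^2 + n - 1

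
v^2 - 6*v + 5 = (v - 5)*(v - 1)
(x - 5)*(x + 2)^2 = x^3 - x^2 - 16*x - 20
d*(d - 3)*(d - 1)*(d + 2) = d^4 - 2*d^3 - 5*d^2 + 6*d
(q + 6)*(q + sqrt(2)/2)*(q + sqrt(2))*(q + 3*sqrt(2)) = q^4 + 6*q^3 + 9*sqrt(2)*q^3/2 + 10*q^2 + 27*sqrt(2)*q^2 + 3*sqrt(2)*q + 60*q + 18*sqrt(2)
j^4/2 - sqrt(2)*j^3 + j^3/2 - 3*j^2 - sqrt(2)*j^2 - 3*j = j*(j/2 + 1/2)*(j - 3*sqrt(2))*(j + sqrt(2))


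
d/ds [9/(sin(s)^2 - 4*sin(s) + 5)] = 18*(2 - sin(s))*cos(s)/(sin(s)^2 - 4*sin(s) + 5)^2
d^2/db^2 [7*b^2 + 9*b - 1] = 14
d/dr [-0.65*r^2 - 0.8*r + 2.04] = -1.3*r - 0.8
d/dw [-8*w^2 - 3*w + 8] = -16*w - 3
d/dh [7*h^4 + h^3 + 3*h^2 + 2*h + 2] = 28*h^3 + 3*h^2 + 6*h + 2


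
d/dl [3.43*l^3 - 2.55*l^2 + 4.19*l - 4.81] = 10.29*l^2 - 5.1*l + 4.19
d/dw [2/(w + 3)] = -2/(w + 3)^2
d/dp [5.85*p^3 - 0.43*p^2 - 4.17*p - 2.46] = 17.55*p^2 - 0.86*p - 4.17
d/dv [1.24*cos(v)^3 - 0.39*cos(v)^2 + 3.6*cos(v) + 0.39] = (-3.72*cos(v)^2 + 0.78*cos(v) - 3.6)*sin(v)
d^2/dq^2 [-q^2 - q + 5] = -2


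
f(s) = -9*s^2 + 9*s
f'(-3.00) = 63.00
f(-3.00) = -108.00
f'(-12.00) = 225.00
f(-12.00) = -1404.00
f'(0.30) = 3.60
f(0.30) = 1.89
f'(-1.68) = 39.24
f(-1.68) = -40.52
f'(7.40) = -124.20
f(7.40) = -426.24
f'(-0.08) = 10.44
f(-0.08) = -0.78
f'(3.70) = -57.60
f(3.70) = -89.91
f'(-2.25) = 49.50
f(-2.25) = -65.81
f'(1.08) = -10.44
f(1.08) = -0.78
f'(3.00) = -45.00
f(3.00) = -54.00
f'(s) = 9 - 18*s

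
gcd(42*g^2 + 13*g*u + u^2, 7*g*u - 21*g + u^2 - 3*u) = 7*g + u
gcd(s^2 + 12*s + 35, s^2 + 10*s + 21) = s + 7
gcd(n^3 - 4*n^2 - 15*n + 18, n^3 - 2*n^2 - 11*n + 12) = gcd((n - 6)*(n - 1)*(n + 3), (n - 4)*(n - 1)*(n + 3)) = n^2 + 2*n - 3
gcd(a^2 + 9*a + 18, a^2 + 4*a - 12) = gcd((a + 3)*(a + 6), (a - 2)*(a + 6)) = a + 6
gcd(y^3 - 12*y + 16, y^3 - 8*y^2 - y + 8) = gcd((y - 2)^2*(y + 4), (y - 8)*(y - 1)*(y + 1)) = 1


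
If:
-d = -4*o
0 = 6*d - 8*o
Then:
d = 0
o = 0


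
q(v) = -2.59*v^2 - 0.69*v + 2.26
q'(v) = -5.18*v - 0.69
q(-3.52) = -27.40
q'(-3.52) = 17.54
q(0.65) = 0.72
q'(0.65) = -4.06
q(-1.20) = -0.64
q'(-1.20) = 5.53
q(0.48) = 1.33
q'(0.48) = -3.18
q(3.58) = -33.40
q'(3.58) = -19.23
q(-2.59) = -13.33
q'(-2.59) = 12.73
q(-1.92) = -5.96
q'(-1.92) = 9.26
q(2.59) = -16.90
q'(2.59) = -14.11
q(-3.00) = -18.98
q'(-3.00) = 14.85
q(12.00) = -378.98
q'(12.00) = -62.85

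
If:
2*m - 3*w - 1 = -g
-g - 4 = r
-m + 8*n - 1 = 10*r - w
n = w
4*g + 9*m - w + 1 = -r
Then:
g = -188/57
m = 392/285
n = -49/95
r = -40/57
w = -49/95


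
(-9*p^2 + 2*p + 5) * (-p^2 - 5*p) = 9*p^4 + 43*p^3 - 15*p^2 - 25*p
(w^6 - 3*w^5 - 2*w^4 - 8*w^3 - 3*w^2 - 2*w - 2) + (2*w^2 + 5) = w^6 - 3*w^5 - 2*w^4 - 8*w^3 - w^2 - 2*w + 3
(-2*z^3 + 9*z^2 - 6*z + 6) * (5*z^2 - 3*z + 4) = -10*z^5 + 51*z^4 - 65*z^3 + 84*z^2 - 42*z + 24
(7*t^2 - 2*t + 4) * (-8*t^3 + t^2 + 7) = -56*t^5 + 23*t^4 - 34*t^3 + 53*t^2 - 14*t + 28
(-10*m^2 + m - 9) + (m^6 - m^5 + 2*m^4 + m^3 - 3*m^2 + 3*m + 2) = m^6 - m^5 + 2*m^4 + m^3 - 13*m^2 + 4*m - 7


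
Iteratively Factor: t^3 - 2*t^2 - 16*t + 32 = (t - 2)*(t^2 - 16) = (t - 2)*(t + 4)*(t - 4)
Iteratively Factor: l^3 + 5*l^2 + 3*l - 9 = (l + 3)*(l^2 + 2*l - 3) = (l - 1)*(l + 3)*(l + 3)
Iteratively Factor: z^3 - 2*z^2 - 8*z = (z - 4)*(z^2 + 2*z) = z*(z - 4)*(z + 2)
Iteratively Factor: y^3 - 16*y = (y)*(y^2 - 16) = y*(y + 4)*(y - 4)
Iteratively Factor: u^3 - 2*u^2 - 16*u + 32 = (u - 4)*(u^2 + 2*u - 8) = (u - 4)*(u - 2)*(u + 4)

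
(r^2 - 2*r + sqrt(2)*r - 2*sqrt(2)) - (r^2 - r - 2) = -r + sqrt(2)*r - 2*sqrt(2) + 2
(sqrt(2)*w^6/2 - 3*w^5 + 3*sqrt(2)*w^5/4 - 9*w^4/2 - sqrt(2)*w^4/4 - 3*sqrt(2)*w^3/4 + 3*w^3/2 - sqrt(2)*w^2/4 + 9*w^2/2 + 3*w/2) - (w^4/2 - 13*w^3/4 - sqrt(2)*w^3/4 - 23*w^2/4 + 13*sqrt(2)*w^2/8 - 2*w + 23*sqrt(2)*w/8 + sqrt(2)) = sqrt(2)*w^6/2 - 3*w^5 + 3*sqrt(2)*w^5/4 - 5*w^4 - sqrt(2)*w^4/4 - sqrt(2)*w^3/2 + 19*w^3/4 - 15*sqrt(2)*w^2/8 + 41*w^2/4 - 23*sqrt(2)*w/8 + 7*w/2 - sqrt(2)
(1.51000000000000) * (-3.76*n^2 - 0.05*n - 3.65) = -5.6776*n^2 - 0.0755*n - 5.5115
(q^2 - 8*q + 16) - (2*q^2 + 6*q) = -q^2 - 14*q + 16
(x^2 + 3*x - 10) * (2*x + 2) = 2*x^3 + 8*x^2 - 14*x - 20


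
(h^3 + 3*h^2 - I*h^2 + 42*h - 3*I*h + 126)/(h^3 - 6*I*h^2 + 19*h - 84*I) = (h^2 + h*(3 + 6*I) + 18*I)/(h^2 + I*h + 12)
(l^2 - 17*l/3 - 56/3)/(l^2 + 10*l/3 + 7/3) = (l - 8)/(l + 1)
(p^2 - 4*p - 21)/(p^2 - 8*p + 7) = (p + 3)/(p - 1)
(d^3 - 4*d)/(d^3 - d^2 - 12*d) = (4 - d^2)/(-d^2 + d + 12)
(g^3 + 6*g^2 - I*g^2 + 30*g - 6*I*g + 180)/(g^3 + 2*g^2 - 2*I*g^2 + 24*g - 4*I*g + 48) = (g^2 + g*(6 + 5*I) + 30*I)/(g^2 + g*(2 + 4*I) + 8*I)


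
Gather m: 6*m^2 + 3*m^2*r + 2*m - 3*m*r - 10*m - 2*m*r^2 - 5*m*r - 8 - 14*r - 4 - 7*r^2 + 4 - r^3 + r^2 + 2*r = m^2*(3*r + 6) + m*(-2*r^2 - 8*r - 8) - r^3 - 6*r^2 - 12*r - 8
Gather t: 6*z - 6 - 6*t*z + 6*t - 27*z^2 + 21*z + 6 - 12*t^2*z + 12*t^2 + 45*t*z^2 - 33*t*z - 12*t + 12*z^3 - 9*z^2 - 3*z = t^2*(12 - 12*z) + t*(45*z^2 - 39*z - 6) + 12*z^3 - 36*z^2 + 24*z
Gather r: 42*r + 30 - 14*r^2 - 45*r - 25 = -14*r^2 - 3*r + 5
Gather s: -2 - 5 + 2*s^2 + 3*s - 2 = 2*s^2 + 3*s - 9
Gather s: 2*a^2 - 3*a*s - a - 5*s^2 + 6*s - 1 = 2*a^2 - a - 5*s^2 + s*(6 - 3*a) - 1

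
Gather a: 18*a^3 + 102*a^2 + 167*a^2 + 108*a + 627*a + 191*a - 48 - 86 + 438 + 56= 18*a^3 + 269*a^2 + 926*a + 360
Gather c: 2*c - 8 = 2*c - 8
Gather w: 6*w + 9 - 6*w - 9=0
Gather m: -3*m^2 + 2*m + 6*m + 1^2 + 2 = -3*m^2 + 8*m + 3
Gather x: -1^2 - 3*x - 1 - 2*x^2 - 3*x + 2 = -2*x^2 - 6*x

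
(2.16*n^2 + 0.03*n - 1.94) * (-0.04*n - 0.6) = -0.0864*n^3 - 1.2972*n^2 + 0.0596*n + 1.164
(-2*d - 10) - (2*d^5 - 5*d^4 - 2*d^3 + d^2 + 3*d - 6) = -2*d^5 + 5*d^4 + 2*d^3 - d^2 - 5*d - 4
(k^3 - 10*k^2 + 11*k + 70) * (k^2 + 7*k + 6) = k^5 - 3*k^4 - 53*k^3 + 87*k^2 + 556*k + 420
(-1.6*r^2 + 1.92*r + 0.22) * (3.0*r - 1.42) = -4.8*r^3 + 8.032*r^2 - 2.0664*r - 0.3124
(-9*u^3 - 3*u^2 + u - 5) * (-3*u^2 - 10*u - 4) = 27*u^5 + 99*u^4 + 63*u^3 + 17*u^2 + 46*u + 20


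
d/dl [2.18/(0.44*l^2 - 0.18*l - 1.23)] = (0.3924 - 1.9184*l)/(-0.44*l^2 + 0.18*l + 1.23)^2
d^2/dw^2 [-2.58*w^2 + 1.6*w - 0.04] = -5.16000000000000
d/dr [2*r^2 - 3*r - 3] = 4*r - 3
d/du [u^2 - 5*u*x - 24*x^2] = 2*u - 5*x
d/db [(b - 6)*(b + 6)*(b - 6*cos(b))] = 6*b^2*sin(b) + 3*b^2 - 12*b*cos(b) - 216*sin(b) - 36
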